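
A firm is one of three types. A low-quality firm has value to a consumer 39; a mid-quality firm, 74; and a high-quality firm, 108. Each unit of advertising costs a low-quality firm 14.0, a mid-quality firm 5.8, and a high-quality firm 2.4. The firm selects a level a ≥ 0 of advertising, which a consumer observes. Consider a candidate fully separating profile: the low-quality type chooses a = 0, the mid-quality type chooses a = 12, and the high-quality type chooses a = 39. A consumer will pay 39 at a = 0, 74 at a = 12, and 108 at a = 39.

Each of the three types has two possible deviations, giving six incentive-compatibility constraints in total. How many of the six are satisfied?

Low-quality (own payoff 39): to a=12 gives 74 − 14.0×12 = -94 → no gain ✓; to a=39 gives 108 − 14.0×39 = -438 → no gain ✓.
Mid-quality (own payoff 74 − 5.8×12 = 4.4): to a=0 gives 39 → profitable ✗; to a=39 gives 108 − 5.8×39 = -118.2 → no gain ✓.
High-quality (own payoff 108 − 2.4×39 = 14.4): to a=0 gives 39 → profitable ✗; to a=12 gives 74 − 2.4×12 = 45.2 → profitable ✗.
3 of the 6 constraints hold; not an equilibrium.

3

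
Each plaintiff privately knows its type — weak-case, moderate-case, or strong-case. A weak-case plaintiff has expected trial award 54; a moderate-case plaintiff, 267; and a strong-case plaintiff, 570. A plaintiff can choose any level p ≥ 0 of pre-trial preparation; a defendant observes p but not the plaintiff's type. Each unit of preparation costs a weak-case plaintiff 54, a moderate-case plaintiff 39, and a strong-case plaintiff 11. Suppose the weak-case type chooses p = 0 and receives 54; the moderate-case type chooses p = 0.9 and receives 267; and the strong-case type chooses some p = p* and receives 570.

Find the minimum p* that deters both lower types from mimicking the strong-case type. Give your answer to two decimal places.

Moderate-case type (on-path payoff 267 − 39×0.9 = 231.9) won't mimic when 231.9 ≥ 570 − 39·p*, i.e. p* ≥ 8.67.
Weak-case type (on-path payoff 54) won't mimic when 54 ≥ 570 − 54·p*, i.e. p* ≥ 9.56.
Both must hold, so p* = max(9.56, 8.67) = 9.56. The weak-case type's constraint binds.

9.56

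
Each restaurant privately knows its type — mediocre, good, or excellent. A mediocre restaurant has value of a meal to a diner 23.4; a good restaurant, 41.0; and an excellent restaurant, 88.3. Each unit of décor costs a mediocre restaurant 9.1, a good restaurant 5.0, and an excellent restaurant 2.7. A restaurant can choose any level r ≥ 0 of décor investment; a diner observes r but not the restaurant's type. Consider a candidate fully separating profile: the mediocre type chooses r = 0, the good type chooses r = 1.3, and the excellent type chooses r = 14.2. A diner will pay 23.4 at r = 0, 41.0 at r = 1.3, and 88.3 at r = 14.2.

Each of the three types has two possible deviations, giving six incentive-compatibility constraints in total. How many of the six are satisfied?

5

Good (own payoff 41.0 − 5.0×1.3 = 34.5): to r=0 gives 23.4 → no gain ✓; to r=14.2 gives 88.3 − 5.0×14.2 = 17.3 → no gain ✓.
Excellent (own payoff 88.3 − 2.7×14.2 = 49.96): to r=0 gives 23.4 → no gain ✓; to r=1.3 gives 41.0 − 2.7×1.3 = 37.49 → no gain ✓.
Mediocre (own payoff 23.4): to r=1.3 gives 41.0 − 9.1×1.3 = 29.17 → profitable ✗; to r=14.2 gives 88.3 − 9.1×14.2 = -40.92 → no gain ✓.
5 of the 6 constraints hold; not an equilibrium.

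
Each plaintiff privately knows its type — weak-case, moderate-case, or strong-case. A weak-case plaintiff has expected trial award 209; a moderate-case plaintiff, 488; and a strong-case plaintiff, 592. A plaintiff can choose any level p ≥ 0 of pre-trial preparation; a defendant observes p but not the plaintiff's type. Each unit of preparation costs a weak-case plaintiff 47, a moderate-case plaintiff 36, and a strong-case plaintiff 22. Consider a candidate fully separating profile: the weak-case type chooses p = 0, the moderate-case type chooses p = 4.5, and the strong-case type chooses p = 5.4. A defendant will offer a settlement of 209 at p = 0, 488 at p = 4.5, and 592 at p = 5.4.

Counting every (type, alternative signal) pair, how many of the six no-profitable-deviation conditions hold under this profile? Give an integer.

Moderate-case (own payoff 488 − 36×4.5 = 326): to p=0 gives 209 → no gain ✓; to p=5.4 gives 592 − 36×5.4 = 397.6 → profitable ✗.
Weak-case (own payoff 209): to p=4.5 gives 488 − 47×4.5 = 276.5 → profitable ✗; to p=5.4 gives 592 − 47×5.4 = 338.2 → profitable ✗.
Strong-case (own payoff 592 − 22×5.4 = 473.2): to p=0 gives 209 → no gain ✓; to p=4.5 gives 488 − 22×4.5 = 389 → no gain ✓.
3 of the 6 constraints hold; not an equilibrium.

3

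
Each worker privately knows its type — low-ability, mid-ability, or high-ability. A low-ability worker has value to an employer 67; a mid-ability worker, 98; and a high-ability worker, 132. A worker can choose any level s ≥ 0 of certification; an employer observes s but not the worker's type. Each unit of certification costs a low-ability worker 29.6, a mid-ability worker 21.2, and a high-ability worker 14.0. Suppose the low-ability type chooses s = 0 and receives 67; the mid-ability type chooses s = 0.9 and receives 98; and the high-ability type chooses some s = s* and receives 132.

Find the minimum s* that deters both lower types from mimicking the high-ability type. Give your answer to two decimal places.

Mid-ability type (on-path payoff 98 − 21.2×0.9 = 78.92) won't mimic when 78.92 ≥ 132 − 21.2·s*, i.e. s* ≥ 2.50.
Low-ability type (on-path payoff 67) won't mimic when 67 ≥ 132 − 29.6·s*, i.e. s* ≥ 2.20.
Both must hold, so s* = max(2.20, 2.50) = 2.50. The mid-ability type's constraint binds.

2.50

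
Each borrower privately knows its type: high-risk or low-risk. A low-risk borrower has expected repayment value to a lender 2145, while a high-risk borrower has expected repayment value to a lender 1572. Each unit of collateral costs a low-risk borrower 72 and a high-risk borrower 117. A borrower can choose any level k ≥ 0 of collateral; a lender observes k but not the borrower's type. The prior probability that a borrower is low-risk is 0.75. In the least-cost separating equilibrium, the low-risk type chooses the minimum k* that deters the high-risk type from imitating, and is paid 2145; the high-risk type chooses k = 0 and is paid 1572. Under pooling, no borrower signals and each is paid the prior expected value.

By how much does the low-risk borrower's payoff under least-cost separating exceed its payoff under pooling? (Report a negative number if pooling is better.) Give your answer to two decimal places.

Least-cost separating signal: k* solves 1572 = 2145 − 117·k*, so k* = (2145 − 1572)/117 ≈ 4.8974.
Low-risk type's separating payoff: 2145 − 72 × k* = 2145 − 72 × (2145 − 1572)/117 = 2145 − 41256/117 ≈ 1792.3846.
Pooling payoff: 0.75 × 2145 + 0.25 × 1572 = 2001.75.
Difference: 1792.3846 − 2001.75 = -209.3654, i.e. -209.37 to two decimal places.
The low-risk type would prefer the pooling outcome.

-209.37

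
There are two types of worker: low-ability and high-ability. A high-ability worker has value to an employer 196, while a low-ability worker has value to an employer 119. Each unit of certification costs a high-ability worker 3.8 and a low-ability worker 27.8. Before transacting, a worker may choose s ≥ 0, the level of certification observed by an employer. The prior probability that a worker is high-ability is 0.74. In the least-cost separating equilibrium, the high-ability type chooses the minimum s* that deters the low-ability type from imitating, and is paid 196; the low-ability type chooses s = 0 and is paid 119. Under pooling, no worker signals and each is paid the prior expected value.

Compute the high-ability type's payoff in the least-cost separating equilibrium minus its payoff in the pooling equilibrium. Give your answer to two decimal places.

Least-cost separating signal: s* solves 119 = 196 − 27.8·s*, so s* = (196 − 119)/27.8 ≈ 2.7698.
High-ability type's separating payoff: 196 − 3.8 × s* = 196 − 3.8 × (196 − 119)/27.8 = 196 − 292.6/27.8 ≈ 185.4748.
Pooling payoff: 0.74 × 196 + 0.26 × 119 = 175.98.
Difference: 185.4748 − 175.98 = 9.4948, i.e. 9.49 to two decimal places.
The high-ability type prefers to separate.

9.49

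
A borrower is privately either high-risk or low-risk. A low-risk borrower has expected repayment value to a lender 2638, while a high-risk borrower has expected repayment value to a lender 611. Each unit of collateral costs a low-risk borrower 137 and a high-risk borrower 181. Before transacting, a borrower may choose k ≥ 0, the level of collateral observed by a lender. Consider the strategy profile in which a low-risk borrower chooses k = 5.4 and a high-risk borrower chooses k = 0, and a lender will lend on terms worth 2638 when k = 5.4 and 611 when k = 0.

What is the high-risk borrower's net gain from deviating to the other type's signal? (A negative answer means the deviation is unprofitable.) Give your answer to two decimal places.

Playing k = 0 the high-risk borrower receives 611.
Deviating to k = 5.4 brings payment 2638 at cost 181 × 5.4 = 977.4, netting 1660.6.
Gain from deviating: 1660.6 − 611 = 1049.60.
The gain is positive, so the high-risk type's incentive-compatibility constraint is violated — this profile is not a separating equilibrium.

1049.60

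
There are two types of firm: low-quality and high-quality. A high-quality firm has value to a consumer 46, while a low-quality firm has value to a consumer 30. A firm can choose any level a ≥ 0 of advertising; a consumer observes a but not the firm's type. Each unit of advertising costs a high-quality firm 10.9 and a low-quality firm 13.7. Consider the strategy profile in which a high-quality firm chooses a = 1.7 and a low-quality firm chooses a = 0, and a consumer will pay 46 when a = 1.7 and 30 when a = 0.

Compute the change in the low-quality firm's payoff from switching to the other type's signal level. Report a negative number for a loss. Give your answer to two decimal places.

-7.29

Playing a = 0 the low-quality firm receives 30.
Deviating to a = 1.7 brings payment 46 at cost 13.7 × 1.7 = 23.29, netting 22.71.
Gain from deviating: 22.71 − 30 = -7.29.
The gain is negative, so the low-quality type's incentive-compatibility constraint is satisfied.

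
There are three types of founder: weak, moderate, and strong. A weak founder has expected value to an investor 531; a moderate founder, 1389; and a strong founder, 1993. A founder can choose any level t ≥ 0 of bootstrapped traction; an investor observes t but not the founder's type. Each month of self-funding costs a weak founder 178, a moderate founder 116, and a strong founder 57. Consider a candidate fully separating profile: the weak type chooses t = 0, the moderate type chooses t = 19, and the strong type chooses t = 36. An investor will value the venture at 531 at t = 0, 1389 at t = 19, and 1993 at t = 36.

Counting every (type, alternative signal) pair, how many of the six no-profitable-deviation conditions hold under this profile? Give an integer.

Moderate (own payoff 1389 − 116×19 = -815): to t=0 gives 531 → profitable ✗; to t=36 gives 1993 − 116×36 = -2183 → no gain ✓.
Strong (own payoff 1993 − 57×36 = -59): to t=0 gives 531 → profitable ✗; to t=19 gives 1389 − 57×19 = 306 → profitable ✗.
Weak (own payoff 531): to t=19 gives 1389 − 178×19 = -1993 → no gain ✓; to t=36 gives 1993 − 178×36 = -4415 → no gain ✓.
3 of the 6 constraints hold; not an equilibrium.

3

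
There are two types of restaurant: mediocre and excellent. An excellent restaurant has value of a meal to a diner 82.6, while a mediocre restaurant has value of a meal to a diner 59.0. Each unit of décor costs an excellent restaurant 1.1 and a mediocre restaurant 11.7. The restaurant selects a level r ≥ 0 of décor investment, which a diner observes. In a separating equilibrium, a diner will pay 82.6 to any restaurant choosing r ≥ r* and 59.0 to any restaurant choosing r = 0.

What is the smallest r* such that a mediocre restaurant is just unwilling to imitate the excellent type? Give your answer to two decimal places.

2.02

A mediocre restaurant choosing r = 0 receives 59.0.
Imitating at r* instead would pay 82.6 at cost 11.7·r*, netting 82.6 − 11.7·r*.
Indifference: 59.0 = 82.6 − 11.7·r*, so r* = (82.6 − 59.0) / 11.7 ≈ 2.02.
This is the mediocre type's binding incentive-compatibility constraint; any r ≥ 2.02 sustains separation on that side.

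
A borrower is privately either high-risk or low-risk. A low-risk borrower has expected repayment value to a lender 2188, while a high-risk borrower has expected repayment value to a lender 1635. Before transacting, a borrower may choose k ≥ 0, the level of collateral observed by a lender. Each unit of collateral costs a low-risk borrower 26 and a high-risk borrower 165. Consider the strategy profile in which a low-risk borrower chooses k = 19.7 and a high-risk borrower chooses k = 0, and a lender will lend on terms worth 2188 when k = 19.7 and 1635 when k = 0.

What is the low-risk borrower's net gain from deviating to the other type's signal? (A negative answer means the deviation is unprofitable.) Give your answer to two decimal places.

Playing k = 19.7 the low-risk borrower receives 2188 − 26 × 19.7 = 1675.8.
Deviating to k = 0 yields 1635 instead.
Gain from deviating: 1635 − 1675.8 = -40.80.
The gain is negative, so the low-risk type's incentive-compatibility constraint is satisfied.

-40.80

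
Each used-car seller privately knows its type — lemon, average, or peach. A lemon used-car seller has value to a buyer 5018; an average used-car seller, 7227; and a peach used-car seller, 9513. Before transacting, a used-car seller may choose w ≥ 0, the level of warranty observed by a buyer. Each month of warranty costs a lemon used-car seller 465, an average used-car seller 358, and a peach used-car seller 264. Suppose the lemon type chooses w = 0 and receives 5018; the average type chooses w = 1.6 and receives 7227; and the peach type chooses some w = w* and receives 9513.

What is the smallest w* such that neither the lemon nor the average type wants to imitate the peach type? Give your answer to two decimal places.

9.67

Lemon type (on-path payoff 5018) won't mimic when 5018 ≥ 9513 − 465·w*, i.e. w* ≥ 9.67.
Average type (on-path payoff 7227 − 358×1.6 = 6654.2) won't mimic when 6654.2 ≥ 9513 − 358·w*, i.e. w* ≥ 7.99.
Both must hold, so w* = max(9.67, 7.99) = 9.67. The lemon type's constraint binds.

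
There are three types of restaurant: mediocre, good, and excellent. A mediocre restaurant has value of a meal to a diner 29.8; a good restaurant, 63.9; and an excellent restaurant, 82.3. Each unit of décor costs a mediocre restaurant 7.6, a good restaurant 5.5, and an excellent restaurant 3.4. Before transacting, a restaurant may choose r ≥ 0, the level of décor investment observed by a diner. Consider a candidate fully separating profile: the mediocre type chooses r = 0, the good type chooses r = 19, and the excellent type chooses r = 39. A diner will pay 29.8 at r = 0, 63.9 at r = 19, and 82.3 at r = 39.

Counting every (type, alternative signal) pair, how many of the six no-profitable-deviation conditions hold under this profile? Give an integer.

Mediocre (own payoff 29.8): to r=19 gives 63.9 − 7.6×19 = -80.5 → no gain ✓; to r=39 gives 82.3 − 7.6×39 = -214.1 → no gain ✓.
Good (own payoff 63.9 − 5.5×19 = -40.6): to r=0 gives 29.8 → profitable ✗; to r=39 gives 82.3 − 5.5×39 = -132.2 → no gain ✓.
Excellent (own payoff 82.3 − 3.4×39 = -50.3): to r=0 gives 29.8 → profitable ✗; to r=19 gives 63.9 − 3.4×19 = -0.7 → profitable ✗.
3 of the 6 constraints hold; not an equilibrium.

3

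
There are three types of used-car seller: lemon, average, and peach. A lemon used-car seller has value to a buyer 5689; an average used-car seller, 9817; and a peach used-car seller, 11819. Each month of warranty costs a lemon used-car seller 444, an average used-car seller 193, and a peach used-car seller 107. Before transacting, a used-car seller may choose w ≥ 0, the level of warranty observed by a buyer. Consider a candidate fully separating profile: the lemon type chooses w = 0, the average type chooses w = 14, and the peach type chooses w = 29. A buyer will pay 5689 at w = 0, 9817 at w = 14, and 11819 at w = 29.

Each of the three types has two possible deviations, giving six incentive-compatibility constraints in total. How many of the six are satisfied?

6

Peach (own payoff 11819 − 107×29 = 8716): to w=0 gives 5689 → no gain ✓; to w=14 gives 9817 − 107×14 = 8319 → no gain ✓.
Lemon (own payoff 5689): to w=14 gives 9817 − 444×14 = 3601 → no gain ✓; to w=29 gives 11819 − 444×29 = -1057 → no gain ✓.
Average (own payoff 9817 − 193×14 = 7115): to w=0 gives 5689 → no gain ✓; to w=29 gives 11819 − 193×29 = 6222 → no gain ✓.
6 of the 6 constraints hold; this profile is a separating equilibrium.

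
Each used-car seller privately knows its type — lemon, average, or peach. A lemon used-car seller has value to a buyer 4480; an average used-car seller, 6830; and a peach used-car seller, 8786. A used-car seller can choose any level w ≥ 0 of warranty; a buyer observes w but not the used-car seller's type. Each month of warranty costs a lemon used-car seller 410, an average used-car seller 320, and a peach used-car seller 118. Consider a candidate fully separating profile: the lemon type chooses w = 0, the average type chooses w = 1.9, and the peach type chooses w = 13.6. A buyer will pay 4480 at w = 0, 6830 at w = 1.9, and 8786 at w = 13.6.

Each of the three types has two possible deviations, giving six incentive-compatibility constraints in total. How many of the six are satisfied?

5

Average (own payoff 6830 − 320×1.9 = 6222): to w=0 gives 4480 → no gain ✓; to w=13.6 gives 8786 − 320×13.6 = 4434 → no gain ✓.
Peach (own payoff 8786 − 118×13.6 = 7181.2): to w=0 gives 4480 → no gain ✓; to w=1.9 gives 6830 − 118×1.9 = 6605.8 → no gain ✓.
Lemon (own payoff 4480): to w=1.9 gives 6830 − 410×1.9 = 6051 → profitable ✗; to w=13.6 gives 8786 − 410×13.6 = 3210 → no gain ✓.
5 of the 6 constraints hold; not an equilibrium.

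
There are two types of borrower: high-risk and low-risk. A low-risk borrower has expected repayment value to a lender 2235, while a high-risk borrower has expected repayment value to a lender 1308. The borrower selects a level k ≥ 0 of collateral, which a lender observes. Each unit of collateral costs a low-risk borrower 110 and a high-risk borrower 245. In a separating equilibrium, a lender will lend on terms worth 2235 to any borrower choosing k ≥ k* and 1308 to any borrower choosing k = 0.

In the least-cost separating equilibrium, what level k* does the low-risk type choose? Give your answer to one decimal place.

3.8

A high-risk borrower choosing k = 0 receives 1308.
Imitating at k* instead would pay 2235 at cost 245·k*, netting 2235 − 245·k*.
Indifference: 1308 = 2235 − 245·k*, so k* = (2235 − 1308) / 245 ≈ 3.8.
At k* the high-risk type's incentive constraint just binds; the low-risk type strictly prefers k* since its per-unit cost is lower.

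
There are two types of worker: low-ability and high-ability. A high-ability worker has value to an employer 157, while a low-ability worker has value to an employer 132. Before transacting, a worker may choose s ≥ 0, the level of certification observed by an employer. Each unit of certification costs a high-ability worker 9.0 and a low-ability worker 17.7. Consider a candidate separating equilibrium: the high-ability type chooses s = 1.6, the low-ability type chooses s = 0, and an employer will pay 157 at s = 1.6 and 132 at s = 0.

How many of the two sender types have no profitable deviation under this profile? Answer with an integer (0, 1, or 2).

2

Low-ability type: stay at 0 → 132; mimic → 157 − 17.7 × 1.6 = 128.68. IC holds (132 ≥ 128.68).
High-ability type: signal → 157 − 9.0 × 1.6 = 142.6; deviate to 0 → 132. IC holds (142.6 ≥ 132).
2 of 2 constraints hold, so this is a separating equilibrium.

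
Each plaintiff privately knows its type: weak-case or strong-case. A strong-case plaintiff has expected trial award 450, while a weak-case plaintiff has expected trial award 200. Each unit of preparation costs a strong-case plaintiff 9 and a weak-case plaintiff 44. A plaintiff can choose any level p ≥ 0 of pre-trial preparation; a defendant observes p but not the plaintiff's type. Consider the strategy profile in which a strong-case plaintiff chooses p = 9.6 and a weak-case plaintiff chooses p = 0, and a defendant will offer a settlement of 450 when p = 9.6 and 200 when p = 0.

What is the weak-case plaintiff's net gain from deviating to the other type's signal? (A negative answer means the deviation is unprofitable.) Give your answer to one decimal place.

-172.4

Playing p = 0 the weak-case plaintiff receives 200.
Deviating to p = 9.6 brings payment 450 at cost 44 × 9.6 = 422.4, netting 27.6.
Gain from deviating: 27.6 − 200 = -172.4.
The gain is negative, so the weak-case type's incentive-compatibility constraint is satisfied.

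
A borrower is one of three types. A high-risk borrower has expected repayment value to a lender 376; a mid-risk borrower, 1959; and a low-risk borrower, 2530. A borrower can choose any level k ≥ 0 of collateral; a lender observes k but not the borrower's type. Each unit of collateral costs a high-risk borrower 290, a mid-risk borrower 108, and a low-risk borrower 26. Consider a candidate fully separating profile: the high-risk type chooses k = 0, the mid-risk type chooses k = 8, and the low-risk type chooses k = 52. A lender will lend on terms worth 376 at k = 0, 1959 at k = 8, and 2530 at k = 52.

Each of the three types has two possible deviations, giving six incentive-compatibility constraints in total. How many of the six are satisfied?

Mid-risk (own payoff 1959 − 108×8 = 1095): to k=0 gives 376 → no gain ✓; to k=52 gives 2530 − 108×52 = -3086 → no gain ✓.
High-risk (own payoff 376): to k=8 gives 1959 − 290×8 = -361 → no gain ✓; to k=52 gives 2530 − 290×52 = -12550 → no gain ✓.
Low-risk (own payoff 2530 − 26×52 = 1178): to k=0 gives 376 → no gain ✓; to k=8 gives 1959 − 26×8 = 1751 → profitable ✗.
5 of the 6 constraints hold; not an equilibrium.

5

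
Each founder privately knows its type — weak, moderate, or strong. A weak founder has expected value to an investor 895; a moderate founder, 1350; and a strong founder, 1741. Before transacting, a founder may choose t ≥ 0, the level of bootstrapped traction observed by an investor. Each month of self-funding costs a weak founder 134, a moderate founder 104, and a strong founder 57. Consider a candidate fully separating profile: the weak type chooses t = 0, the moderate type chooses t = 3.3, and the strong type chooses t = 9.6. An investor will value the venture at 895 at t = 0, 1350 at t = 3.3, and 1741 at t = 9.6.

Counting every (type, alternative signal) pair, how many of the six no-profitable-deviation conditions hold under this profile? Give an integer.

Moderate (own payoff 1350 − 104×3.3 = 1006.8): to t=0 gives 895 → no gain ✓; to t=9.6 gives 1741 − 104×9.6 = 742.6 → no gain ✓.
Weak (own payoff 895): to t=3.3 gives 1350 − 134×3.3 = 907.8 → profitable ✗; to t=9.6 gives 1741 − 134×9.6 = 454.6 → no gain ✓.
Strong (own payoff 1741 − 57×9.6 = 1193.8): to t=0 gives 895 → no gain ✓; to t=3.3 gives 1350 − 57×3.3 = 1161.9 → no gain ✓.
5 of the 6 constraints hold; not an equilibrium.

5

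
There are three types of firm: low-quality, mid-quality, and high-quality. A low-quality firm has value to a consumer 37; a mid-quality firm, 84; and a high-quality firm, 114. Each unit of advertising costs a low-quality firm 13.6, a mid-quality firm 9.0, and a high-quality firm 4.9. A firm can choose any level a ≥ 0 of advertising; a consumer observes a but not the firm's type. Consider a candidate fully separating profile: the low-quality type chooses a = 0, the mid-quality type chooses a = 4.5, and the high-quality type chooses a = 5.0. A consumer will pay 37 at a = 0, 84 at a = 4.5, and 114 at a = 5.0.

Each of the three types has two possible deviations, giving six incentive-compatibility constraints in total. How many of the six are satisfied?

4

Mid-quality (own payoff 84 − 9.0×4.5 = 43.5): to a=0 gives 37 → no gain ✓; to a=5.0 gives 114 − 9.0×5.0 = 69 → profitable ✗.
Low-quality (own payoff 37): to a=4.5 gives 84 − 13.6×4.5 = 22.8 → no gain ✓; to a=5.0 gives 114 − 13.6×5.0 = 46 → profitable ✗.
High-quality (own payoff 114 − 4.9×5.0 = 89.5): to a=0 gives 37 → no gain ✓; to a=4.5 gives 84 − 4.9×4.5 = 61.95 → no gain ✓.
4 of the 6 constraints hold; not an equilibrium.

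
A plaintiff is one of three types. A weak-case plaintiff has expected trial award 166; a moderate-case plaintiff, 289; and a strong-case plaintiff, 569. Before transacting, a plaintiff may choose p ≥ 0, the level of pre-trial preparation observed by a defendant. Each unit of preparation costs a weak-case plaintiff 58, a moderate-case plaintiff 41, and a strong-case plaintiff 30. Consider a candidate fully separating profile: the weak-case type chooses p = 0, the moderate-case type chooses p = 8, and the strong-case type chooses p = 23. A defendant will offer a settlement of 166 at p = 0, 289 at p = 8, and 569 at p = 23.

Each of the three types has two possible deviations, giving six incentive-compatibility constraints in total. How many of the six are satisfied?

Strong-case (own payoff 569 − 30×23 = -121): to p=0 gives 166 → profitable ✗; to p=8 gives 289 − 30×8 = 49 → profitable ✗.
Weak-case (own payoff 166): to p=8 gives 289 − 58×8 = -175 → no gain ✓; to p=23 gives 569 − 58×23 = -765 → no gain ✓.
Moderate-case (own payoff 289 − 41×8 = -39): to p=0 gives 166 → profitable ✗; to p=23 gives 569 − 41×23 = -374 → no gain ✓.
3 of the 6 constraints hold; not an equilibrium.

3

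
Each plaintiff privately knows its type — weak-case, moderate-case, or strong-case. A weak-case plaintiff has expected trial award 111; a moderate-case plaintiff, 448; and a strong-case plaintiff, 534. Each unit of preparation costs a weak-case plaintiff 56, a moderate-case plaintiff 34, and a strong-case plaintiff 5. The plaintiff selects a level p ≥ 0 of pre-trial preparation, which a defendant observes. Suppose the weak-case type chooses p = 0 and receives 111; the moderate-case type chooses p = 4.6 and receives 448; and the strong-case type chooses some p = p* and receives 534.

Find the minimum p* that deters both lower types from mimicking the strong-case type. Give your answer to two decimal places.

7.55

Moderate-case type (on-path payoff 448 − 34×4.6 = 291.6) won't mimic when 291.6 ≥ 534 − 34·p*, i.e. p* ≥ 7.13.
Weak-case type (on-path payoff 111) won't mimic when 111 ≥ 534 − 56·p*, i.e. p* ≥ 7.55.
Both must hold, so p* = max(7.55, 7.13) = 7.55. The weak-case type's constraint binds.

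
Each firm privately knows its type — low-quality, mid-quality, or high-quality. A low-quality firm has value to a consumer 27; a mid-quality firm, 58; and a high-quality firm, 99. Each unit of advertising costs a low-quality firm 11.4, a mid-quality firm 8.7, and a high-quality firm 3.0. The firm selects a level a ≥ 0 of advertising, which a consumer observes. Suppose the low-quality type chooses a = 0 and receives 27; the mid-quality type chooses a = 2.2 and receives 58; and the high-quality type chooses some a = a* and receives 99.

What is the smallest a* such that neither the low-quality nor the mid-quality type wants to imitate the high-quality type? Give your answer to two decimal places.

Mid-quality type (on-path payoff 58 − 8.7×2.2 = 38.86) won't mimic when 38.86 ≥ 99 − 8.7·a*, i.e. a* ≥ 6.91.
Low-quality type (on-path payoff 27) won't mimic when 27 ≥ 99 − 11.4·a*, i.e. a* ≥ 6.32.
Both must hold, so a* = max(6.32, 6.91) = 6.91. The mid-quality type's constraint binds.

6.91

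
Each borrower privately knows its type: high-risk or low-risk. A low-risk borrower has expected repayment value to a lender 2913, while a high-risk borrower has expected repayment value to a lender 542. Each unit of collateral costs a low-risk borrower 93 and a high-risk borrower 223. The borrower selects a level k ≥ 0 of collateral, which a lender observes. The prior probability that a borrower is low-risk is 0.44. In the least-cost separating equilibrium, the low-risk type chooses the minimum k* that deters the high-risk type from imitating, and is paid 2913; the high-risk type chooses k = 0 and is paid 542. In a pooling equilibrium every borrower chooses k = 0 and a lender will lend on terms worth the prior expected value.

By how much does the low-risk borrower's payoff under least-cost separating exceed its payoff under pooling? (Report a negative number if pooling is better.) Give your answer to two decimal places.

338.96

Least-cost separating signal: k* solves 542 = 2913 − 223·k*, so k* = (2913 − 542)/223 ≈ 10.6323.
Low-risk type's separating payoff: 2913 − 93 × k* = 2913 − 93 × (2913 − 542)/223 = 2913 − 220503/223 ≈ 1924.1973.
Pooling payoff: 0.44 × 2913 + 0.56 × 542 = 1585.24.
Difference: 1924.1973 − 1585.24 = 338.9573, i.e. 338.96 to two decimal places.
The low-risk type prefers to separate.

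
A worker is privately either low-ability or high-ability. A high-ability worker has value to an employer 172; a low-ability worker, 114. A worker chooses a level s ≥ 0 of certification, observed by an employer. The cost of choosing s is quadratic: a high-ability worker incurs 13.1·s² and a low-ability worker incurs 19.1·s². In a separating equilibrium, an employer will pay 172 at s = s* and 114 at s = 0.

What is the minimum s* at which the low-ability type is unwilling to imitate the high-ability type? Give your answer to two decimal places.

The low-ability type at s = 0 receives 114; imitating at s* yields 172 − 19.1·s*².
Indifference: 114 = 172 − 19.1·s*², so s*² = (172 − 114) / 19.1 ≈ 3.0366.
s* = √3.0366 ≈ 1.74.

1.74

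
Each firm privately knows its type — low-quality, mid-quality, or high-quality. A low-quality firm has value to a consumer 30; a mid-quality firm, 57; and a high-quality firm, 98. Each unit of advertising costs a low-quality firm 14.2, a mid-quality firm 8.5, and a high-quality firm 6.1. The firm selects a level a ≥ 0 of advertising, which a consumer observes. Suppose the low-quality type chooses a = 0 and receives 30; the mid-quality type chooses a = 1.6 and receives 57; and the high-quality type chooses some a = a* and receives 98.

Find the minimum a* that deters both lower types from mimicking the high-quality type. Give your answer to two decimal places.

6.42

Low-quality type (on-path payoff 30) won't mimic when 30 ≥ 98 − 14.2·a*, i.e. a* ≥ 4.79.
Mid-quality type (on-path payoff 57 − 8.5×1.6 = 43.4) won't mimic when 43.4 ≥ 98 − 8.5·a*, i.e. a* ≥ 6.42.
Both must hold, so a* = max(4.79, 6.42) = 6.42. The mid-quality type's constraint binds.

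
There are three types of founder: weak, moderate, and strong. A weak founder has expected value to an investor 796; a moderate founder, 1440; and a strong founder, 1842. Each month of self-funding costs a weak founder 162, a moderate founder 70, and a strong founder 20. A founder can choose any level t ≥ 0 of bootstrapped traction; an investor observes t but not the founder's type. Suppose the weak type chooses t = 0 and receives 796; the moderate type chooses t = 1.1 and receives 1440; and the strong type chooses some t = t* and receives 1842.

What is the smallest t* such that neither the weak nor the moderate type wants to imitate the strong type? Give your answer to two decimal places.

6.84

Moderate type (on-path payoff 1440 − 70×1.1 = 1363) won't mimic when 1363 ≥ 1842 − 70·t*, i.e. t* ≥ 6.84.
Weak type (on-path payoff 796) won't mimic when 796 ≥ 1842 − 162·t*, i.e. t* ≥ 6.46.
Both must hold, so t* = max(6.46, 6.84) = 6.84. The moderate type's constraint binds.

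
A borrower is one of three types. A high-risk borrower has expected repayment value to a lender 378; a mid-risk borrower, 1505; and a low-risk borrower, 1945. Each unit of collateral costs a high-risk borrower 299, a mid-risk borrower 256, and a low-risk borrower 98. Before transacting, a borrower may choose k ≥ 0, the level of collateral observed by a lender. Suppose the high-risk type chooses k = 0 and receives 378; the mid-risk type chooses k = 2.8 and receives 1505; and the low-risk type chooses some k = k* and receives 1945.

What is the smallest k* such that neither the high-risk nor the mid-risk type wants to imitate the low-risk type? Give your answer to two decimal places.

5.24

Mid-risk type (on-path payoff 1505 − 256×2.8 = 788.2) won't mimic when 788.2 ≥ 1945 − 256·k*, i.e. k* ≥ 4.52.
High-risk type (on-path payoff 378) won't mimic when 378 ≥ 1945 − 299·k*, i.e. k* ≥ 5.24.
Both must hold, so k* = max(5.24, 4.52) = 5.24. The high-risk type's constraint binds.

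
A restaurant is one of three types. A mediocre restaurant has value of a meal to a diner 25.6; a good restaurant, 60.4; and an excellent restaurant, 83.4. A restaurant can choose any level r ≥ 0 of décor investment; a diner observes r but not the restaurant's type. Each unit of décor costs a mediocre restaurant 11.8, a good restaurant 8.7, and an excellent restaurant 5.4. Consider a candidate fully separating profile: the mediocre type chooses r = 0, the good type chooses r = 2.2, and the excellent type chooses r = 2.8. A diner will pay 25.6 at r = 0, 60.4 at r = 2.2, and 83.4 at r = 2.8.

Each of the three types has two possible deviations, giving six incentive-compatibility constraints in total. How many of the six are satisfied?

3

Mediocre (own payoff 25.6): to r=2.2 gives 60.4 − 11.8×2.2 = 34.44 → profitable ✗; to r=2.8 gives 83.4 − 11.8×2.8 = 50.36 → profitable ✗.
Excellent (own payoff 83.4 − 5.4×2.8 = 68.28): to r=0 gives 25.6 → no gain ✓; to r=2.2 gives 60.4 − 5.4×2.2 = 48.52 → no gain ✓.
Good (own payoff 60.4 − 8.7×2.2 = 41.26): to r=0 gives 25.6 → no gain ✓; to r=2.8 gives 83.4 − 8.7×2.8 = 59.04 → profitable ✗.
3 of the 6 constraints hold; not an equilibrium.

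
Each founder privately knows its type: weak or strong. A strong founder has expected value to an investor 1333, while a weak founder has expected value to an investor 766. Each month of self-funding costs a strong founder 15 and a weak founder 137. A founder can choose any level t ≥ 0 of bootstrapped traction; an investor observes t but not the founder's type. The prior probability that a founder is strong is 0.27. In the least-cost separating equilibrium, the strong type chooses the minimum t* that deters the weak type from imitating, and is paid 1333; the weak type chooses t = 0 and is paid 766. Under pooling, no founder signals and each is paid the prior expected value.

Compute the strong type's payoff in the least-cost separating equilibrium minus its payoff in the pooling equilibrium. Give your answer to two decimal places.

Least-cost separating signal: t* solves 766 = 1333 − 137·t*, so t* = (1333 − 766)/137 ≈ 4.1387.
Strong type's separating payoff: 1333 − 15 × t* = 1333 − 15 × (1333 − 766)/137 = 1333 − 8505/137 ≈ 1270.9197.
Pooling payoff: 0.27 × 1333 + 0.73 × 766 = 919.09.
Difference: 1270.9197 − 919.09 = 351.8297, i.e. 351.83 to two decimal places.
The strong type prefers to separate.

351.83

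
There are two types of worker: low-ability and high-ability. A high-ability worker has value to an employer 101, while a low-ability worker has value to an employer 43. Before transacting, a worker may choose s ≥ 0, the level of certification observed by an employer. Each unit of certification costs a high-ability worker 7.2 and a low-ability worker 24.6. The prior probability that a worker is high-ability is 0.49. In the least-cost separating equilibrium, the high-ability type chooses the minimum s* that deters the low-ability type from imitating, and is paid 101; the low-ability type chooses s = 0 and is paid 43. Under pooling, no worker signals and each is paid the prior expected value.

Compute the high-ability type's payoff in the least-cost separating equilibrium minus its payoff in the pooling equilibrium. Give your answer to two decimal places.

12.60

Least-cost separating signal: s* solves 43 = 101 − 24.6·s*, so s* = (101 − 43)/24.6 ≈ 2.3577.
High-ability type's separating payoff: 101 − 7.2 × s* = 101 − 7.2 × (101 − 43)/24.6 = 101 − 417.6/24.6 ≈ 84.0244.
Pooling payoff: 0.49 × 101 + 0.51 × 43 = 71.42.
Difference: 84.0244 − 71.42 = 12.6044, i.e. 12.60 to two decimal places.
The high-ability type prefers to separate.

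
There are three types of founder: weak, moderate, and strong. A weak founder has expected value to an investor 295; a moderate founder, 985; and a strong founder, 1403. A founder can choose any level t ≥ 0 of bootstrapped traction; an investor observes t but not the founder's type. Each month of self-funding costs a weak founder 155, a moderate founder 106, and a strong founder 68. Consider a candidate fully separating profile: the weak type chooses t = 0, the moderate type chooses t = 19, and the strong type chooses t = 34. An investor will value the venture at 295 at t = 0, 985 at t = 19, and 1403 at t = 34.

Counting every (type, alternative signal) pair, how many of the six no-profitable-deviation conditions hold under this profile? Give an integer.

Weak (own payoff 295): to t=19 gives 985 − 155×19 = -1960 → no gain ✓; to t=34 gives 1403 − 155×34 = -3867 → no gain ✓.
Moderate (own payoff 985 − 106×19 = -1029): to t=0 gives 295 → profitable ✗; to t=34 gives 1403 − 106×34 = -2201 → no gain ✓.
Strong (own payoff 1403 − 68×34 = -909): to t=0 gives 295 → profitable ✗; to t=19 gives 985 − 68×19 = -307 → profitable ✗.
3 of the 6 constraints hold; not an equilibrium.

3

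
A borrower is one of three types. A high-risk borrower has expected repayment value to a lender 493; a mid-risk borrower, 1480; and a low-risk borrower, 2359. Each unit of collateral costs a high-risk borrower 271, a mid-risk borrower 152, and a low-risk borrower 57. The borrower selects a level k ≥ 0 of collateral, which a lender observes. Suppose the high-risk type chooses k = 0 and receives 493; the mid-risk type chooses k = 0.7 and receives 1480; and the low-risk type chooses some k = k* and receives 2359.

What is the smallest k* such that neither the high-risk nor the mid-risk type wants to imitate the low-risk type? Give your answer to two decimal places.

Mid-risk type (on-path payoff 1480 − 152×0.7 = 1373.6) won't mimic when 1373.6 ≥ 2359 − 152·k*, i.e. k* ≥ 6.48.
High-risk type (on-path payoff 493) won't mimic when 493 ≥ 2359 − 271·k*, i.e. k* ≥ 6.89.
Both must hold, so k* = max(6.89, 6.48) = 6.89. The high-risk type's constraint binds.

6.89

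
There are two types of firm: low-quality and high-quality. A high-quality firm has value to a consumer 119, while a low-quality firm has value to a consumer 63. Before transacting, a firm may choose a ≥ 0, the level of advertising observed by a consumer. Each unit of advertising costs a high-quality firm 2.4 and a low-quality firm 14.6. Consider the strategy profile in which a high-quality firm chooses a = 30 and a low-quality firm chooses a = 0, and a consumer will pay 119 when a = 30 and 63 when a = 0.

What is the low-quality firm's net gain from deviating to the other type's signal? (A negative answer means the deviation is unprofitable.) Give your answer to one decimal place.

-382.0

Playing a = 0 the low-quality firm receives 63.
Deviating to a = 30 brings payment 119 at cost 14.6 × 30 = 438, netting -319.
Gain from deviating: -319 − 63 = -382.0.
The gain is negative, so the low-quality type's incentive-compatibility constraint is satisfied.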